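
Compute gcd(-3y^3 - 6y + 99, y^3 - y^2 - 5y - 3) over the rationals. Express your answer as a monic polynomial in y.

Euclidean algorithm in ℚ[y]:
  -3y^3 - 6y + 99 = (-3)(y^3 - y^2 - 5y - 3) + (-3y^2 - 21y + 90)
  y^3 - y^2 - 5y - 3 = (-(1/3)y + 8/3)(-3y^2 - 21y + 90) + (81y - 243)
  -3y^2 - 21y + 90 = (-(1/27)y - 10/27)(81y - 243) + (0)
Last nonzero remainder: 81y - 243. Dividing through by 81 gives the monic gcd y - 3.

y - 3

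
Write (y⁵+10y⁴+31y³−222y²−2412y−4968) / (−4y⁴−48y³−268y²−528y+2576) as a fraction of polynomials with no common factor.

Apply the Euclidean algorithm:
  y⁵+10y⁴+31y³−222y²−2412y−4968 = (−(1/4)y+1/2)(−4y⁴−48y³−268y²−528y+2576) + (−12y³−220y²−1504y−6256)
  −4y⁴−48y³−268y²−528y+2576 = ((1/3)y−19/9)(−12y³−220y²−1504y−6256) + (−(2080/9)y²−(14560/9)y−95680/9)
  −12y³−220y²−1504y−6256 = ((27/520)y+153/260)(−(2080/9)y²−(14560/9)y−95680/9) + (0)
Last nonzero remainder: −(2080/9)y²−(14560/9)y−95680/9. Dividing through by −2080/9 gives the monic gcd y²+7y+46.
Cancel y²+7y+46 from numerator and denominator to get the reduced form.

(−y³−3y²+36y+108)/(4y²+20y−56)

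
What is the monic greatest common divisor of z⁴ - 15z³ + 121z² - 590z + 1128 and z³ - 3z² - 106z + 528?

Repeated division with remainder:
  z⁴ - 15z³ + 121z² - 590z + 1128 = (z - 12)(z³ - 3z² - 106z + 528) + (191z² - 2390z + 7464)
  z³ - 3z² - 106z + 528 = ((1/191)z + 1817/36481)(191z² - 2390z + 7464) + (-(949980/36481)z + 5699880/36481)
  191z² - 2390z + 7464 = (-(6967871/949980)z + 11345591/237495)(-(949980/36481)z + 5699880/36481) + (0)
Last nonzero remainder: -(949980/36481)z + 5699880/36481. Dividing through by -949980/36481 gives the monic gcd z - 6.

z - 6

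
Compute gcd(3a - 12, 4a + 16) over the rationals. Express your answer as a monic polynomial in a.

Apply the Euclidean algorithm:
  3a - 12 = (3/4)(4a + 16) + (-24)
  4a + 16 = (-(1/6)a - 2/3)(-24) + (0)
The last nonzero remainder is the constant -24, so the polynomials are coprime and gcd = 1.

1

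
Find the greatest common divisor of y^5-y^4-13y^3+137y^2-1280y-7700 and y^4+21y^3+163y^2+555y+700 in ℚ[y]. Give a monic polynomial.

By polynomial division,
  y^5-y^4-13y^3+137y^2-1280y-7700 = (y-22)(y^4+21y^3+163y^2+555y+700) + (286y^3+3168y^2+10230y+7700)
  y^4+21y^3+163y^2+555y+700 = ((1/286)y+129/3718)(286y^3+3168y^2+10230y+7700) + ((2926/169)y^2+(29260/169)y+73150/169)
  286y^3+3168y^2+10230y+7700 = ((2197/133)y+338/19)((2926/169)y^2+(29260/169)y+73150/169) + (0)
Last nonzero remainder: (2926/169)y^2+(29260/169)y+73150/169. Dividing through by 2926/169 gives the monic gcd y^2+10y+25.

y^2+10y+25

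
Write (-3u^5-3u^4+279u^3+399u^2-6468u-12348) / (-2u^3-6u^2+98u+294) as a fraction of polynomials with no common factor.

(3u^3+3u^2-132u-252)/(2u+6)

Repeated division with remainder:
  -3u^5-3u^4+279u^3+399u^2-6468u-12348 = ((3/2)u^2-3u-57)(-2u^3-6u^2+98u+294) + (-90u^2+4410)
  -2u^3-6u^2+98u+294 = ((1/45)u+1/15)(-90u^2+4410) + (0)
Last nonzero remainder: -90u^2+4410. Dividing through by -90 gives the monic gcd u^2-49.
Cancel u^2-49 from numerator and denominator to get the reduced form.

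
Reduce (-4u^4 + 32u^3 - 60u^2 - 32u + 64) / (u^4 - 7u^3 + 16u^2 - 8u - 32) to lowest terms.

(-4u^2 + 20u - 16)/(u^2 - 4u + 8)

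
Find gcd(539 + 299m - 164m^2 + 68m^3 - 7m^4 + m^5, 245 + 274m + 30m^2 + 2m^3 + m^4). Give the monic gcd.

49 + 45m - 3m^2 + m^3

Repeated division with remainder:
  m^5 - 7m^4 + 68m^3 - 164m^2 + 299m + 539 = (m - 9)(m^4 + 2m^3 + 30m^2 + 274m + 245) + (56m^3 - 168m^2 + 2520m + 2744)
  m^4 + 2m^3 + 30m^2 + 274m + 245 = ((1/56)m + 5/56)(56m^3 - 168m^2 + 2520m + 2744) + (0)
Last nonzero remainder: 56m^3 - 168m^2 + 2520m + 2744. Dividing through by 56 gives the monic gcd m^3 - 3m^2 + 45m + 49.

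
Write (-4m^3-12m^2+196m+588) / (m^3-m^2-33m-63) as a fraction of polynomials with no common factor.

By polynomial division,
  -4m^3-12m^2+196m+588 = (-4)(m^3-m^2-33m-63) + (-16m^2+64m+336)
  m^3-m^2-33m-63 = (-(1/16)m-3/16)(-16m^2+64m+336) + (0)
Last nonzero remainder: -16m^2+64m+336. Dividing through by -16 gives the monic gcd m^2-4m-21.
Cancel m^2-4m-21 from numerator and denominator to get the reduced form.

(-4m-28)/(m+3)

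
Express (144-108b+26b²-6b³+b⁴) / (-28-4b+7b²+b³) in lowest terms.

Euclidean algorithm in ℚ[b]:
  b⁴-6b³+26b²-108b+144 = (b-13)(b³+7b²-4b-28) + (121b²-132b-220)
  b³+7b²-4b-28 = ((1/121)b+89/1331)(121b²-132b-220) + ((804/121)b-1608/121)
  121b²-132b-220 = ((14641/804)b+6655/402)((804/121)b-1608/121) + (0)
Last nonzero remainder: (804/121)b-1608/121. Dividing through by 804/121 gives the monic gcd b-2.
Cancel b-2 from numerator and denominator to get the reduced form.

(-72+18b-4b²+b³)/(14+9b+b²)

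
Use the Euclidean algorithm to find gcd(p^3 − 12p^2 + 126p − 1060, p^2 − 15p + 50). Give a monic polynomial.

By polynomial division,
  p^3 − 12p^2 + 126p − 1060 = (p + 3)(p^2 − 15p + 50) + (121p − 1210)
  p^2 − 15p + 50 = ((1/121)p − 5/121)(121p − 1210) + (0)
Last nonzero remainder: 121p − 1210. Dividing through by 121 gives the monic gcd p − 10.

p − 10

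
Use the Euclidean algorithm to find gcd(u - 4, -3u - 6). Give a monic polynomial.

By polynomial division,
  u - 4 = (-1/3)(-3u - 6) + (-6)
  -3u - 6 = ((1/2)u + 1)(-6) + (0)
The last nonzero remainder is the constant -6, so the polynomials are coprime and gcd = 1.

1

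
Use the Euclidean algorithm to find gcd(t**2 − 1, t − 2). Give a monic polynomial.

By polynomial division,
  t**2 − 1 = (t + 2)(t − 2) + (3)
  t − 2 = ((1/3)t − 2/3)(3) + (0)
The last nonzero remainder is the constant 3, so the polynomials are coprime and gcd = 1.

1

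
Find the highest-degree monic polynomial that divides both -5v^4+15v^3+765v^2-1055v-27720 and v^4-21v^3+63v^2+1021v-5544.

Apply the Euclidean algorithm:
  -5v^4+15v^3+765v^2-1055v-27720 = (-5)(v^4-21v^3+63v^2+1021v-5544) + (-90v^3+1080v^2+4050v-55440)
  v^4-21v^3+63v^2+1021v-5544 = (-(1/90)v+1/10)(-90v^3+1080v^2+4050v-55440) + (0)
Last nonzero remainder: -90v^3+1080v^2+4050v-55440. Dividing through by -90 gives the monic gcd v^3-12v^2-45v+616.

v^3-12v^2-45v+616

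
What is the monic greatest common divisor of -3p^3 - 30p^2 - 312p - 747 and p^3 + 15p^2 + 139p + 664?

p^2 + 7p + 83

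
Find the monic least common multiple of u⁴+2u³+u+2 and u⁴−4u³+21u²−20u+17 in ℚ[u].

Apply the Euclidean algorithm:
  u⁴+2u³+u+2 = (u⁴−4u³+21u²−20u+17) + (6u³−21u²+21u−15)
  u⁴−4u³+21u²−20u+17 = ((1/6)u−1/12)(6u³−21u²+21u−15) + ((63/4)u²−(63/4)u+63/4)
  6u³−21u²+21u−15 = ((8/21)u−20/21)((63/4)u²−(63/4)u+63/4) + (0)
Last nonzero remainder: (63/4)u²−(63/4)u+63/4. Dividing through by 63/4 gives the monic gcd u²−u+1.
Then lcm(f, g) = f·g / gcd(f, g); expanding and making the result monic gives the answer.

u⁶−u⁵+11u⁴+35u³−u²+11u+34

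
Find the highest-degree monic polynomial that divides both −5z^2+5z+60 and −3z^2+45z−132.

z−4

By polynomial division,
  −5z^2+5z+60 = (5/3)(−3z^2+45z−132) + (−70z+280)
  −3z^2+45z−132 = ((3/70)z−33/70)(−70z+280) + (0)
Last nonzero remainder: −70z+280. Dividing through by −70 gives the monic gcd z−4.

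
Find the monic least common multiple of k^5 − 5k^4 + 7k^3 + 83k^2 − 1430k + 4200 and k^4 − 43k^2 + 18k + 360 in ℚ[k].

k^6 − 2k^5 − 8k^4 + 104k^3 − 1181k^2 − 90k + 12600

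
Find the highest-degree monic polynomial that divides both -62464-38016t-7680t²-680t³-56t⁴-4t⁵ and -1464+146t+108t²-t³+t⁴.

Euclidean algorithm in ℚ[t]:
  -4t⁵-56t⁴-680t³-7680t²-38016t-62464 = (-4t-60)(t⁴-t³+108t²+146t-1464) + (-308t³-616t²-35112t-150304)
  t⁴-t³+108t²+146t-1464 = (-(1/308)t+3/308)(-308t³-616t²-35112t-150304) + (0)
Last nonzero remainder: -308t³-616t²-35112t-150304. Dividing through by -308 gives the monic gcd t³+2t²+114t+488.

488+114t+2t²+t³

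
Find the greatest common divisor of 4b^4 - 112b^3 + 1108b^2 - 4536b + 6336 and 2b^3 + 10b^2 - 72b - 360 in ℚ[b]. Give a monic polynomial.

Repeated division with remainder:
  4b^4 - 112b^3 + 1108b^2 - 4536b + 6336 = (2b - 66)(2b^3 + 10b^2 - 72b - 360) + (1912b^2 - 8568b - 17424)
  2b^3 + 10b^2 - 72b - 360 = ((1/956)b + 1133/114242)(1912b^2 - 8568b - 17424) + ((1782144/57121)b - 10692864/57121)
  1912b^2 - 8568b - 17424 = ((13651919/222768)b + 6911641/74256)((1782144/57121)b - 10692864/57121) + (0)
Last nonzero remainder: (1782144/57121)b - 10692864/57121. Dividing through by 1782144/57121 gives the monic gcd b - 6.

b - 6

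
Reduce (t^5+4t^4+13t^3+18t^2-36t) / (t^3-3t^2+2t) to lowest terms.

(t^3+5t^2+18t+36)/(t-2)

Repeated division with remainder:
  t^5+4t^4+13t^3+18t^2-36t = (t^2+7t+32)(t^3-3t^2+2t) + (100t^2-100t)
  t^3-3t^2+2t = ((1/100)t-1/50)(100t^2-100t) + (0)
Last nonzero remainder: 100t^2-100t. Dividing through by 100 gives the monic gcd t^2-t.
Cancel t^2-t from numerator and denominator to get the reduced form.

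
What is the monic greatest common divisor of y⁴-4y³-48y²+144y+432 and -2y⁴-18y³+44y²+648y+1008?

By polynomial division,
  y⁴-4y³-48y²+144y+432 = (-1/2)(-2y⁴-18y³+44y²+648y+1008) + (-13y³-26y²+468y+936)
  -2y⁴-18y³+44y²+648y+1008 = ((2/13)y+14/13)(-13y³-26y²+468y+936) + (0)
Last nonzero remainder: -13y³-26y²+468y+936. Dividing through by -13 gives the monic gcd y³+2y²-36y-72.

y³+2y²-36y-72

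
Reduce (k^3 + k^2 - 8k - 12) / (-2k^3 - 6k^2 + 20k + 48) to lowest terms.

(-k - 2)/(2k + 8)

By polynomial division,
  k^3 + k^2 - 8k - 12 = (-1/2)(-2k^3 - 6k^2 + 20k + 48) + (-2k^2 + 2k + 12)
  -2k^3 - 6k^2 + 20k + 48 = (k + 4)(-2k^2 + 2k + 12) + (0)
Last nonzero remainder: -2k^2 + 2k + 12. Dividing through by -2 gives the monic gcd k^2 - k - 6.
Cancel k^2 - k - 6 from numerator and denominator to get the reduced form.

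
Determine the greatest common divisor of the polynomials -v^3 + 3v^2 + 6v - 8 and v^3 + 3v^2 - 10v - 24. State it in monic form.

v + 2

By polynomial division,
  -v^3 + 3v^2 + 6v - 8 = (-1)(v^3 + 3v^2 - 10v - 24) + (6v^2 - 4v - 32)
  v^3 + 3v^2 - 10v - 24 = ((1/6)v + 11/18)(6v^2 - 4v - 32) + (-(20/9)v - 40/9)
  6v^2 - 4v - 32 = (-(27/10)v + 36/5)(-(20/9)v - 40/9) + (0)
Last nonzero remainder: -(20/9)v - 40/9. Dividing through by -20/9 gives the monic gcd v + 2.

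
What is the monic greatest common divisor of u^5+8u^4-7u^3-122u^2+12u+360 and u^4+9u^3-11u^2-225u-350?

By polynomial division,
  u^5+8u^4-7u^3-122u^2+12u+360 = (u-1)(u^4+9u^3-11u^2-225u-350) + (13u^3+92u^2+137u+10)
  u^4+9u^3-11u^2-225u-350 = ((1/13)u+25/169)(13u^3+92u^2+137u+10) + (-(5940/169)u^2-(41580/169)u-59400/169)
  13u^3+92u^2+137u+10 = (-(2197/5940)u-169/5940)(-(5940/169)u^2-(41580/169)u-59400/169) + (0)
Last nonzero remainder: -(5940/169)u^2-(41580/169)u-59400/169. Dividing through by -5940/169 gives the monic gcd u^2+7u+10.

u^2+7u+10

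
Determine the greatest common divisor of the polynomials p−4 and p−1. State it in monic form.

1

Apply the Euclidean algorithm:
  p−4 = (p−1) + (−3)
  p−1 = (−(1/3)p+1/3)(−3) + (0)
The last nonzero remainder is the constant −3, so the polynomials are coprime and gcd = 1.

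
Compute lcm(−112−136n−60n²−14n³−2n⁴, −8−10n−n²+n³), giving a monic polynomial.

−224−440n−268n²−50n³+5n⁴+4n⁵+n⁶

Apply the Euclidean algorithm:
  −2n⁴−14n³−60n²−136n−112 = (−2n−16)(n³−n²−10n−8) + (−96n²−312n−240)
  n³−n²−10n−8 = (−(1/96)n+17/384)(−96n²−312n−240) + ((21/16)n+21/8)
  −96n²−312n−240 = (−(512/7)n−640/7)((21/16)n+21/8) + (0)
Last nonzero remainder: (21/16)n+21/8. Dividing through by 21/16 gives the monic gcd n+2.
Then lcm(f, g) = f·g / gcd(f, g); expanding and making the result monic gives the answer.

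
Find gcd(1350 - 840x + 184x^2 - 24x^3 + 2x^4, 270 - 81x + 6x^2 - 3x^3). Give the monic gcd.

By polynomial division,
  2x^4 - 24x^3 + 184x^2 - 840x + 1350 = (-(2/3)x + 20/3)(-3x^3 + 6x^2 - 81x + 270) + (90x^2 - 120x - 450)
  -3x^3 + 6x^2 - 81x + 270 = (-(1/30)x + 1/45)(90x^2 - 120x - 450) + (-(280/3)x + 280)
  90x^2 - 120x - 450 = (-(27/28)x - 45/28)(-(280/3)x + 280) + (0)
Last nonzero remainder: -(280/3)x + 280. Dividing through by -280/3 gives the monic gcd x - 3.

-3 + x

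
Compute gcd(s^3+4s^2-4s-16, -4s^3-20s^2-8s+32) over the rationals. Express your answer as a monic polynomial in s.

s^2+6s+8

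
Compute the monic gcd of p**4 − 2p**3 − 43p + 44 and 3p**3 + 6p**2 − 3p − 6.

p − 1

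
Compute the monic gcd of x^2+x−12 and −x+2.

1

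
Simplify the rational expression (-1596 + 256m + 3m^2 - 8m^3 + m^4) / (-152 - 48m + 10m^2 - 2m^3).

Apply the Euclidean algorithm:
  m^4 - 8m^3 + 3m^2 + 256m - 1596 = (-(1/2)m + 3/2)(-2m^3 + 10m^2 - 48m - 152) + (-36m^2 + 252m - 1368)
  -2m^3 + 10m^2 - 48m - 152 = ((1/18)m + 1/9)(-36m^2 + 252m - 1368) + (0)
Last nonzero remainder: -36m^2 + 252m - 1368. Dividing through by -36 gives the monic gcd m^2 - 7m + 38.
Cancel m^2 - 7m + 38 from numerator and denominator to get the reduced form.

(42 + m - m^2)/(4 + 2m)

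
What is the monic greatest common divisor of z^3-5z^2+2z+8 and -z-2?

Apply the Euclidean algorithm:
  z^3-5z^2+2z+8 = (-z^2+7z-16)(-z-2) + (-24)
  -z-2 = ((1/24)z+1/12)(-24) + (0)
The last nonzero remainder is the constant -24, so the polynomials are coprime and gcd = 1.

1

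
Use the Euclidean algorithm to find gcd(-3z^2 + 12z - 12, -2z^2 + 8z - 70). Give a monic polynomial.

1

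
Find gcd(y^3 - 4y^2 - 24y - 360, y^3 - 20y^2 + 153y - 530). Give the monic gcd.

y - 10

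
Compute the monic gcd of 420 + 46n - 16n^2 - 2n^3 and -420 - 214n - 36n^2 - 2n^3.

42 + 13n + n^2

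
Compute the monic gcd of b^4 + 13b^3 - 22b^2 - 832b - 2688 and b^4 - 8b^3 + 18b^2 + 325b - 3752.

b^2 - b - 56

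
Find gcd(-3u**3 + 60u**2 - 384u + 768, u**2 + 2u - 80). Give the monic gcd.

u - 8

Repeated division with remainder:
  -3u**3 + 60u**2 - 384u + 768 = (-3u + 66)(u**2 + 2u - 80) + (-756u + 6048)
  u**2 + 2u - 80 = (-(1/756)u - 5/378)(-756u + 6048) + (0)
Last nonzero remainder: -756u + 6048. Dividing through by -756 gives the monic gcd u - 8.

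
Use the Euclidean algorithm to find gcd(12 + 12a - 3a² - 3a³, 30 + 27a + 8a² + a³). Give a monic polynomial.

2 + a

Euclidean algorithm in ℚ[a]:
  -3a³ - 3a² + 12a + 12 = (-3)(a³ + 8a² + 27a + 30) + (21a² + 93a + 102)
  a³ + 8a² + 27a + 30 = ((1/21)a + 25/147)(21a² + 93a + 102) + ((310/49)a + 620/49)
  21a² + 93a + 102 = ((1029/310)a + 2499/310)((310/49)a + 620/49) + (0)
Last nonzero remainder: (310/49)a + 620/49. Dividing through by 310/49 gives the monic gcd a + 2.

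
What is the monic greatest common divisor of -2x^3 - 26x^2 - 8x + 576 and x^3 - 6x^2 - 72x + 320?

x^2 + 4x - 32

Euclidean algorithm in ℚ[x]:
  -2x^3 - 26x^2 - 8x + 576 = (-2)(x^3 - 6x^2 - 72x + 320) + (-38x^2 - 152x + 1216)
  x^3 - 6x^2 - 72x + 320 = (-(1/38)x + 5/19)(-38x^2 - 152x + 1216) + (0)
Last nonzero remainder: -38x^2 - 152x + 1216. Dividing through by -38 gives the monic gcd x^2 + 4x - 32.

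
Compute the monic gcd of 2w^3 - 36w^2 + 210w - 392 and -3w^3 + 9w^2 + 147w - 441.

w - 7

Apply the Euclidean algorithm:
  2w^3 - 36w^2 + 210w - 392 = (-2/3)(-3w^3 + 9w^2 + 147w - 441) + (-30w^2 + 308w - 686)
  -3w^3 + 9w^2 + 147w - 441 = ((1/10)w + 109/150)(-30w^2 + 308w - 686) + (-(616/75)w + 4312/75)
  -30w^2 + 308w - 686 = ((1125/308)w - 525/44)(-(616/75)w + 4312/75) + (0)
Last nonzero remainder: -(616/75)w + 4312/75. Dividing through by -616/75 gives the monic gcd w - 7.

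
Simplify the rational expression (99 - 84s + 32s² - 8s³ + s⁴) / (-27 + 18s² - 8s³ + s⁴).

Euclidean algorithm in ℚ[s]:
  s⁴ - 8s³ + 32s² - 84s + 99 = (s⁴ - 8s³ + 18s² - 27) + (14s² - 84s + 126)
  s⁴ - 8s³ + 18s² - 27 = ((1/14)s² - (1/7)s - 3/14)(14s² - 84s + 126) + (0)
Last nonzero remainder: 14s² - 84s + 126. Dividing through by 14 gives the monic gcd s² - 6s + 9.
Cancel s² - 6s + 9 from numerator and denominator to get the reduced form.

(11 - 2s + s²)/(-3 - 2s + s²)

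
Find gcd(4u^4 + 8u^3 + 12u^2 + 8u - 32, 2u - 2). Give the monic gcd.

Apply the Euclidean algorithm:
  4u^4 + 8u^3 + 12u^2 + 8u - 32 = (2u^3 + 6u^2 + 12u + 16)(2u - 2) + (0)
Last nonzero remainder: 2u - 2. Dividing through by 2 gives the monic gcd u - 1.

u - 1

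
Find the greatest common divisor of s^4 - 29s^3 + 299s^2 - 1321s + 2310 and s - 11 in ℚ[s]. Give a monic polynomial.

s - 11

Apply the Euclidean algorithm:
  s^4 - 29s^3 + 299s^2 - 1321s + 2310 = (s^3 - 18s^2 + 101s - 210)(s - 11) + (0)
The last nonzero remainder s - 11 is already monic.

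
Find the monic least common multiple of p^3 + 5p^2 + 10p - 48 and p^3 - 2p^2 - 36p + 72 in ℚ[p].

Repeated division with remainder:
  p^3 + 5p^2 + 10p - 48 = (p^3 - 2p^2 - 36p + 72) + (7p^2 + 46p - 120)
  p^3 - 2p^2 - 36p + 72 = ((1/7)p - 60/49)(7p^2 + 46p - 120) + ((1836/49)p - 3672/49)
  7p^2 + 46p - 120 = ((343/1836)p + 245/153)((1836/49)p - 3672/49) + (0)
Last nonzero remainder: (1836/49)p - 3672/49. Dividing through by 1836/49 gives the monic gcd p - 2.
Then lcm(f, g) = f·g / gcd(f, g); expanding and making the result monic gives the answer.

p^5 + 5p^4 - 26p^3 - 228p^2 - 360p + 1728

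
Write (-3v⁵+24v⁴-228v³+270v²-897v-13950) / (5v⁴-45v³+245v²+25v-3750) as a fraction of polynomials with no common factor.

Repeated division with remainder:
  -3v⁵+24v⁴-228v³+270v²-897v-13950 = (-(3/5)v-3/5)(5v⁴-45v³+245v²+25v-3750) + (-108v³+432v²-3132v-16200)
  5v⁴-45v³+245v²+25v-3750 = (-(5/108)v+25/108)(-108v³+432v²-3132v-16200) + (0)
Last nonzero remainder: -108v³+432v²-3132v-16200. Dividing through by -108 gives the monic gcd v³-4v²+29v+150.
Cancel v³-4v²+29v+150 from numerator and denominator to get the reduced form.

(-3v²+12v-93)/(5v-25)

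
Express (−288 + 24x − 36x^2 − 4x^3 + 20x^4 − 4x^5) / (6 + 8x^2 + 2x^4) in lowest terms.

Apply the Euclidean algorithm:
  −4x^5 + 20x^4 − 4x^3 − 36x^2 + 24x − 288 = (−2x + 10)(2x^4 + 8x^2 + 6) + (12x^3 − 116x^2 + 36x − 348)
  2x^4 + 8x^2 + 6 = ((1/6)x + 29/18)(12x^3 − 116x^2 + 36x − 348) + ((1700/9)x^2 + 1700/3)
  12x^3 − 116x^2 + 36x − 348 = ((27/425)x − 261/425)((1700/9)x^2 + 1700/3) + (0)
Last nonzero remainder: (1700/9)x^2 + 1700/3. Dividing through by 1700/9 gives the monic gcd x^2 + 3.
Cancel x^2 + 3 from numerator and denominator to get the reduced form.

(−48 + 4x + 10x^2 − 2x^3)/(1 + x^2)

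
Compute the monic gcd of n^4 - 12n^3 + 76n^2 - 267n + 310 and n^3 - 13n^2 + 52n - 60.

Euclidean algorithm in ℚ[n]:
  n^4 - 12n^3 + 76n^2 - 267n + 310 = (n + 1)(n^3 - 13n^2 + 52n - 60) + (37n^2 - 259n + 370)
  n^3 - 13n^2 + 52n - 60 = ((1/37)n - 6/37)(37n^2 - 259n + 370) + (0)
Last nonzero remainder: 37n^2 - 259n + 370. Dividing through by 37 gives the monic gcd n^2 - 7n + 10.

n^2 - 7n + 10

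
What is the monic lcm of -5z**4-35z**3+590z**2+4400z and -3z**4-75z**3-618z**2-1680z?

z**5+14z**4-69z**3-1706z**2-6160z

Apply the Euclidean algorithm:
  -5z**4-35z**3+590z**2+4400z = (5/3)(-3z**4-75z**3-618z**2-1680z) + (90z**3+1620z**2+7200z)
  -3z**4-75z**3-618z**2-1680z = (-(1/30)z-7/30)(90z**3+1620z**2+7200z) + (0)
Last nonzero remainder: 90z**3+1620z**2+7200z. Dividing through by 90 gives the monic gcd z**3+18z**2+80z.
Then lcm(f, g) = f·g / gcd(f, g); expanding and making the result monic gives the answer.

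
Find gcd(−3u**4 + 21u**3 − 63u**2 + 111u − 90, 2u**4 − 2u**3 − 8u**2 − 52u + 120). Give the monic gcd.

u**2 − 5u + 6

Repeated division with remainder:
  −3u**4 + 21u**3 − 63u**2 + 111u − 90 = (−3/2)(2u**4 − 2u**3 − 8u**2 − 52u + 120) + (18u**3 − 75u**2 + 33u + 90)
  2u**4 − 2u**3 − 8u**2 − 52u + 120 = ((1/9)u + 19/54)(18u**3 − 75u**2 + 33u + 90) + ((265/18)u**2 − (1325/18)u + 265/3)
  18u**3 − 75u**2 + 33u + 90 = ((324/265)u + 54/53)((265/18)u**2 − (1325/18)u + 265/3) + (0)
Last nonzero remainder: (265/18)u**2 − (1325/18)u + 265/3. Dividing through by 265/18 gives the monic gcd u**2 − 5u + 6.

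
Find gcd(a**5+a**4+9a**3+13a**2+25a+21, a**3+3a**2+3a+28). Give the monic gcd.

a**2-a+7

Euclidean algorithm in ℚ[a]:
  a**5+a**4+9a**3+13a**2+25a+21 = (a**2-2a+12)(a**3+3a**2+3a+28) + (-45a**2+45a-315)
  a**3+3a**2+3a+28 = (-(1/45)a-4/45)(-45a**2+45a-315) + (0)
Last nonzero remainder: -45a**2+45a-315. Dividing through by -45 gives the monic gcd a**2-a+7.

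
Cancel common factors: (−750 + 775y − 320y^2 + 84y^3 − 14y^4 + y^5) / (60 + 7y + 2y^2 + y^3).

(−50 + 45y − 12y^2 + y^3)/(4 + y)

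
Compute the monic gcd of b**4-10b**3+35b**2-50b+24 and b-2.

b-2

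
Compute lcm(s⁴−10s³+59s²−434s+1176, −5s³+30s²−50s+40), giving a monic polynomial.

By polynomial division,
  s⁴−10s³+59s²−434s+1176 = (−(1/5)s+4/5)(−5s³+30s²−50s+40) + (25s²−386s+1144)
  −5s³+30s²−50s+40 = (−(1/5)s−236/125)(25s²−386s+1144) + (−(68746/125)s+274984/125)
  25s²−386s+1144 = (−(3125/68746)s+17875/34373)(−(68746/125)s+274984/125) + (0)
Last nonzero remainder: −(68746/125)s+274984/125. Dividing through by −68746/125 gives the monic gcd s−4.
Then lcm(f, g) = f·g / gcd(f, g); expanding and making the result monic gives the answer.

s⁶−12s⁵+81s⁴−572s³+2162s²−3220s+2352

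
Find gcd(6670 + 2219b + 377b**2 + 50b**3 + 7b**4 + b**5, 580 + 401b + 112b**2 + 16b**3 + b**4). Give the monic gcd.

145 + 64b + 12b**2 + b**3

Euclidean algorithm in ℚ[b]:
  b**5 + 7b**4 + 50b**3 + 377b**2 + 2219b + 6670 = (b - 9)(b**4 + 16b**3 + 112b**2 + 401b + 580) + (82b**3 + 984b**2 + 5248b + 11890)
  b**4 + 16b**3 + 112b**2 + 401b + 580 = ((1/82)b + 2/41)(82b**3 + 984b**2 + 5248b + 11890) + (0)
Last nonzero remainder: 82b**3 + 984b**2 + 5248b + 11890. Dividing through by 82 gives the monic gcd b**3 + 12b**2 + 64b + 145.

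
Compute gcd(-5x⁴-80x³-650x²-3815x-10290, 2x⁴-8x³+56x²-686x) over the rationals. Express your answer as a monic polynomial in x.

x²+3x+49

Apply the Euclidean algorithm:
  -5x⁴-80x³-650x²-3815x-10290 = (-5/2)(2x⁴-8x³+56x²-686x) + (-100x³-510x²-5530x-10290)
  2x⁴-8x³+56x²-686x = (-(1/50)x+91/500)(-100x³-510x²-5530x-10290) + ((1911/50)x²+(5733/50)x+93639/50)
  -100x³-510x²-5530x-10290 = (-(5000/1911)x-500/91)((1911/50)x²+(5733/50)x+93639/50) + (0)
Last nonzero remainder: (1911/50)x²+(5733/50)x+93639/50. Dividing through by 1911/50 gives the monic gcd x²+3x+49.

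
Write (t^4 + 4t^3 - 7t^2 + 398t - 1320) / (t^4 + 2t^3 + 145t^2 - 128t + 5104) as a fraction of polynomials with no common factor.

Repeated division with remainder:
  t^4 + 4t^3 - 7t^2 + 398t - 1320 = (t^4 + 2t^3 + 145t^2 - 128t + 5104) + (2t^3 - 152t^2 + 526t - 6424)
  t^4 + 2t^3 + 145t^2 - 128t + 5104 = ((1/2)t + 39)(2t^3 - 152t^2 + 526t - 6424) + (5810t^2 - 17430t + 255640)
  2t^3 - 152t^2 + 526t - 6424 = ((1/2905)t - 73/2905)(5810t^2 - 17430t + 255640) + (0)
Last nonzero remainder: 5810t^2 - 17430t + 255640. Dividing through by 5810 gives the monic gcd t^2 - 3t + 44.
Cancel t^2 - 3t + 44 from numerator and denominator to get the reduced form.

(t^2 + 7t - 30)/(t^2 + 5t + 116)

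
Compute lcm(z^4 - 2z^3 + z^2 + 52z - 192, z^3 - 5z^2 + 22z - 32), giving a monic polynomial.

z^5 - 4z^4 + 5z^3 + 50z^2 - 296z + 384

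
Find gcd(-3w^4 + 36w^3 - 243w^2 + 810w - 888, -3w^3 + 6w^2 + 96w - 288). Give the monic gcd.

Apply the Euclidean algorithm:
  -3w^4 + 36w^3 - 243w^2 + 810w - 888 = (w - 10)(-3w^3 + 6w^2 + 96w - 288) + (-279w^2 + 2058w - 3768)
  -3w^3 + 6w^2 + 96w - 288 = ((1/93)w + 500/8649)(-279w^2 + 2058w - 3768) + ((50576/2883)w - 202304/2883)
  -279w^2 + 2058w - 3768 = (-(804357/50576)w + 1357893/25288)((50576/2883)w - 202304/2883) + (0)
Last nonzero remainder: (50576/2883)w - 202304/2883. Dividing through by 50576/2883 gives the monic gcd w - 4.

w - 4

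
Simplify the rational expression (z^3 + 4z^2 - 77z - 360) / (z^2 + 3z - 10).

(z^2 - z - 72)/(z - 2)

Apply the Euclidean algorithm:
  z^3 + 4z^2 - 77z - 360 = (z + 1)(z^2 + 3z - 10) + (-70z - 350)
  z^2 + 3z - 10 = (-(1/70)z + 1/35)(-70z - 350) + (0)
Last nonzero remainder: -70z - 350. Dividing through by -70 gives the monic gcd z + 5.
Cancel z + 5 from numerator and denominator to get the reduced form.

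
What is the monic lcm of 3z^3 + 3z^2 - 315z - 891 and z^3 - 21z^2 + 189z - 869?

Euclidean algorithm in ℚ[z]:
  3z^3 + 3z^2 - 315z - 891 = (3)(z^3 - 21z^2 + 189z - 869) + (66z^2 - 882z + 1716)
  z^3 - 21z^2 + 189z - 869 = ((1/66)z - 14/121)(66z^2 - 882z + 1716) + ((7375/121)z - 7375/11)
  66z^2 - 882z + 1716 = ((7986/7375)z - 18876/7375)((7375/121)z - 7375/11) + (0)
Last nonzero remainder: (7375/121)z - 7375/11. Dividing through by 7375/121 gives the monic gcd z - 11.
Then lcm(f, g) = f·g / gcd(f, g); expanding and making the result monic gives the answer.

z^5 - 9z^4 - 36z^3 + 832z^2 - 5325z - 23463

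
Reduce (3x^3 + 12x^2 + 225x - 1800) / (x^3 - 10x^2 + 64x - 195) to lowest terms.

(3x^2 + 27x + 360)/(x^2 - 5x + 39)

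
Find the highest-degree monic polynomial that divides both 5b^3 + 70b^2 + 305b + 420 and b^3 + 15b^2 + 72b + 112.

Euclidean algorithm in ℚ[b]:
  5b^3 + 70b^2 + 305b + 420 = (5)(b^3 + 15b^2 + 72b + 112) + (-5b^2 - 55b - 140)
  b^3 + 15b^2 + 72b + 112 = (-(1/5)b - 4/5)(-5b^2 - 55b - 140) + (0)
Last nonzero remainder: -5b^2 - 55b - 140. Dividing through by -5 gives the monic gcd b^2 + 11b + 28.

b^2 + 11b + 28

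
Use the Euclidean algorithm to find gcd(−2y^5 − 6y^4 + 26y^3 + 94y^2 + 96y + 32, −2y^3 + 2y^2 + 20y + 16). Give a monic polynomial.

y^2 − 3y − 4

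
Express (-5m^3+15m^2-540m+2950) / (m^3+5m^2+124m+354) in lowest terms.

Apply the Euclidean algorithm:
  -5m^3+15m^2-540m+2950 = (-5)(m^3+5m^2+124m+354) + (40m^2+80m+4720)
  m^3+5m^2+124m+354 = ((1/40)m+3/40)(40m^2+80m+4720) + (0)
Last nonzero remainder: 40m^2+80m+4720. Dividing through by 40 gives the monic gcd m^2+2m+118.
Cancel m^2+2m+118 from numerator and denominator to get the reduced form.

(-5m+25)/(m+3)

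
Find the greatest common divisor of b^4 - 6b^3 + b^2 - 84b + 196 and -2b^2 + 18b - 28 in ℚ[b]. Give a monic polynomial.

By polynomial division,
  b^4 - 6b^3 + b^2 - 84b + 196 = (-(1/2)b^2 - (3/2)b - 7)(-2b^2 + 18b - 28) + (0)
Last nonzero remainder: -2b^2 + 18b - 28. Dividing through by -2 gives the monic gcd b^2 - 9b + 14.

b^2 - 9b + 14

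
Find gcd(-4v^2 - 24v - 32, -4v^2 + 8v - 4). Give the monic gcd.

Repeated division with remainder:
  -4v^2 - 24v - 32 = (-4v^2 + 8v - 4) + (-32v - 28)
  -4v^2 + 8v - 4 = ((1/8)v - 23/64)(-32v - 28) + (-225/16)
  -32v - 28 = ((512/225)v + 448/225)(-225/16) + (0)
The last nonzero remainder is the constant -225/16, so the polynomials are coprime and gcd = 1.

1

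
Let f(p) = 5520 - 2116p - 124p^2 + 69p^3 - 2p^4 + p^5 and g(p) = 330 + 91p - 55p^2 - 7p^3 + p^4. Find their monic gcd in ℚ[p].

Repeated division with remainder:
  p^5 - 2p^4 + 69p^3 - 124p^2 - 2116p + 5520 = (p + 5)(p^4 - 7p^3 - 55p^2 + 91p + 330) + (159p^3 + 60p^2 - 2901p + 3870)
  p^4 - 7p^3 - 55p^2 + 91p + 330 = ((1/159)p - 391/8427)(159p^3 + 60p^2 - 2901p + 3870) + (-(95424/2809)p^2 - (190848/2809)p + 1431360/2809)
  159p^3 + 60p^2 - 2901p + 3870 = (-(148877/31808)p + 120787/15904)(-(95424/2809)p^2 - (190848/2809)p + 1431360/2809) + (0)
Last nonzero remainder: -(95424/2809)p^2 - (190848/2809)p + 1431360/2809. Dividing through by -95424/2809 gives the monic gcd p^2 + 2p - 15.

-15 + 2p + p^2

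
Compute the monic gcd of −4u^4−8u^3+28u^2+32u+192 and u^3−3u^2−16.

By polynomial division,
  −4u^4−8u^3+28u^2+32u+192 = (−4u−20)(u^3−3u^2−16) + (−32u^2−32u−128)
  u^3−3u^2−16 = (−(1/32)u+1/8)(−32u^2−32u−128) + (0)
Last nonzero remainder: −32u^2−32u−128. Dividing through by −32 gives the monic gcd u^2+u+4.

u^2+u+4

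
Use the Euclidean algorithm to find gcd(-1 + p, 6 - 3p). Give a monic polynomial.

1

Apply the Euclidean algorithm:
  p - 1 = (-1/3)(-3p + 6) + (1)
  -3p + 6 = (-3p + 6)(1) + (0)
The last nonzero remainder is the constant 1, so the polynomials are coprime and gcd = 1.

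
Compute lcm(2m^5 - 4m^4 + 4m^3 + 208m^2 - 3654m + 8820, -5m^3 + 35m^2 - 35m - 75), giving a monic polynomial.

Apply the Euclidean algorithm:
  2m^5 - 4m^4 + 4m^3 + 208m^2 - 3654m + 8820 = (-(2/5)m^2 - 2m - 12)(-5m^3 + 35m^2 - 35m - 75) + (528m^2 - 4224m + 7920)
  -5m^3 + 35m^2 - 35m - 75 = (-(5/528)m - 5/528)(528m^2 - 4224m + 7920) + (0)
Last nonzero remainder: 528m^2 - 4224m + 7920. Dividing through by 528 gives the monic gcd m^2 - 8m + 15.
Then lcm(f, g) = f·g / gcd(f, g); expanding and making the result monic gives the answer.

m^6 - m^5 + 106m^3 - 1723m^2 + 2583m + 4410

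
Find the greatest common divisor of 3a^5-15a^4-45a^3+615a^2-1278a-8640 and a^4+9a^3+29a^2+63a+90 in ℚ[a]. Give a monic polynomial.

Repeated division with remainder:
  3a^5-15a^4-45a^3+615a^2-1278a-8640 = (3a-42)(a^4+9a^3+29a^2+63a+90) + (246a^3+1644a^2+1098a-4860)
  a^4+9a^3+29a^2+63a+90 = ((1/246)a+95/10086)(246a^3+1644a^2+1098a-4860) + ((15216/1681)a^2+(121728/1681)a+228240/1681)
  246a^3+1644a^2+1098a-4860 = ((68921/2536)a-45387/1268)((15216/1681)a^2+(121728/1681)a+228240/1681) + (0)
Last nonzero remainder: (15216/1681)a^2+(121728/1681)a+228240/1681. Dividing through by 15216/1681 gives the monic gcd a^2+8a+15.

a^2+8a+15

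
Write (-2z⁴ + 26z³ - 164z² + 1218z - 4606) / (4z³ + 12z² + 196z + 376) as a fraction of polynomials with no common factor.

Euclidean algorithm in ℚ[z]:
  -2z⁴ + 26z³ - 164z² + 1218z - 4606 = (-(1/2)z + 8)(4z³ + 12z² + 196z + 376) + (-162z² - 162z - 7614)
  4z³ + 12z² + 196z + 376 = (-(2/81)z - 4/81)(-162z² - 162z - 7614) + (0)
Last nonzero remainder: -162z² - 162z - 7614. Dividing through by -162 gives the monic gcd z² + z + 47.
Cancel z² + z + 47 from numerator and denominator to get the reduced form.

(-z² + 14z - 49)/(2z + 4)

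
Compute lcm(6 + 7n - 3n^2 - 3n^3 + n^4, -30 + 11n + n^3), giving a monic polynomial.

Repeated division with remainder:
  n^4 - 3n^3 - 3n^2 + 7n + 6 = (n - 3)(n^3 + 11n - 30) + (-14n^2 + 70n - 84)
  n^3 + 11n - 30 = (-(1/14)n - 5/14)(-14n^2 + 70n - 84) + (30n - 60)
  -14n^2 + 70n - 84 = (-(7/15)n + 7/5)(30n - 60) + (0)
Last nonzero remainder: 30n - 60. Dividing through by 30 gives the monic gcd n - 2.
Then lcm(f, g) = f·g / gcd(f, g); expanding and making the result monic gives the answer.

90 + 117n - 25n^2 - 44n^3 + 6n^4 - n^5 + n^6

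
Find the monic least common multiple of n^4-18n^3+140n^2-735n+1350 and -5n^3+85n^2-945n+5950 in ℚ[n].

n^6-25n^5+385n^4-3857n^3+23155n^2-96915n+160650

Repeated division with remainder:
  n^4-18n^3+140n^2-735n+1350 = (-(1/5)n+1/5)(-5n^3+85n^2-945n+5950) + (-66n^2+644n+160)
  -5n^3+85n^2-945n+5950 = ((5/66)n-1195/2178)(-66n^2+644n+160) + (-(657515/1089)n+6575150/1089)
  -66n^2+644n+160 = ((71874/657515)n+17424/657515)(-(657515/1089)n+6575150/1089) + (0)
Last nonzero remainder: -(657515/1089)n+6575150/1089. Dividing through by -657515/1089 gives the monic gcd n-10.
Then lcm(f, g) = f·g / gcd(f, g); expanding and making the result monic gives the answer.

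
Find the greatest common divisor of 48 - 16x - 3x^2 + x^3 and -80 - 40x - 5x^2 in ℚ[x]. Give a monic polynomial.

4 + x

Repeated division with remainder:
  x^3 - 3x^2 - 16x + 48 = (-(1/5)x + 11/5)(-5x^2 - 40x - 80) + (56x + 224)
  -5x^2 - 40x - 80 = (-(5/56)x - 5/14)(56x + 224) + (0)
Last nonzero remainder: 56x + 224. Dividing through by 56 gives the monic gcd x + 4.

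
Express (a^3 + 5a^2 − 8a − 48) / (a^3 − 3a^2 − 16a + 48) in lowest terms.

Repeated division with remainder:
  a^3 + 5a^2 − 8a − 48 = (a^3 − 3a^2 − 16a + 48) + (8a^2 + 8a − 96)
  a^3 − 3a^2 − 16a + 48 = ((1/8)a − 1/2)(8a^2 + 8a − 96) + (0)
Last nonzero remainder: 8a^2 + 8a − 96. Dividing through by 8 gives the monic gcd a^2 + a − 12.
Cancel a^2 + a − 12 from numerator and denominator to get the reduced form.

(a + 4)/(a − 4)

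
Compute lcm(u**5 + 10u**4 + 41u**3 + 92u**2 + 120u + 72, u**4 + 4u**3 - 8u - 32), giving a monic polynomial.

Apply the Euclidean algorithm:
  u**5 + 10u**4 + 41u**3 + 92u**2 + 120u + 72 = (u + 6)(u**4 + 4u**3 - 8u - 32) + (17u**3 + 100u**2 + 200u + 264)
  u**4 + 4u**3 - 8u - 32 = ((1/17)u - 32/289)(17u**3 + 100u**2 + 200u + 264) + (-(200/289)u**2 - (400/289)u - 800/289)
  17u**3 + 100u**2 + 200u + 264 = (-(4913/200)u - 9537/100)(-(200/289)u**2 - (400/289)u - 800/289) + (0)
Last nonzero remainder: -(200/289)u**2 - (400/289)u - 800/289. Dividing through by -200/289 gives the monic gcd u**2 + 2u + 4.
Then lcm(f, g) = f·g / gcd(f, g); expanding and making the result monic gives the answer.

u**7 + 12u**6 + 53u**5 + 94u**4 - 24u**3 - 424u**2 - 816u - 576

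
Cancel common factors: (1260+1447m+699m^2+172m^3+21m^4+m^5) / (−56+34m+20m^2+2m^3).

(45+34m+10m^2+m^3)/(−2+2m)

Euclidean algorithm in ℚ[m]:
  m^5+21m^4+172m^3+699m^2+1447m+1260 = ((1/2)m^2+(11/2)m+45/2)(2m^3+20m^2+34m−56) + (90m^2+990m+2520)
  2m^3+20m^2+34m−56 = ((1/45)m−1/45)(90m^2+990m+2520) + (0)
Last nonzero remainder: 90m^2+990m+2520. Dividing through by 90 gives the monic gcd m^2+11m+28.
Cancel m^2+11m+28 from numerator and denominator to get the reduced form.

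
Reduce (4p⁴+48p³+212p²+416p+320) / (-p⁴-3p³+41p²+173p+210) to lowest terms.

(-4p²-32p-64)/(p²-p-42)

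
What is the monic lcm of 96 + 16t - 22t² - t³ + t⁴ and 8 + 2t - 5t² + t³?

By polynomial division,
  t⁴ - t³ - 22t² + 16t + 96 = (t + 4)(t³ - 5t² + 2t + 8) + (-4t² + 64)
  t³ - 5t² + 2t + 8 = (-(1/4)t + 5/4)(-4t² + 64) + (18t - 72)
  -4t² + 64 = (-(2/9)t - 8/9)(18t - 72) + (0)
Last nonzero remainder: 18t - 72. Dividing through by 18 gives the monic gcd t - 4.
Then lcm(f, g) = f·g / gcd(f, g); expanding and making the result monic gives the answer.

-192 - 128t + 124t² + 40t³ - 23t⁴ - 2t⁵ + t⁶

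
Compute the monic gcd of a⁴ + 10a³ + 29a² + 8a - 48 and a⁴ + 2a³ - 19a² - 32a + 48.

Apply the Euclidean algorithm:
  a⁴ + 10a³ + 29a² + 8a - 48 = (a⁴ + 2a³ - 19a² - 32a + 48) + (8a³ + 48a² + 40a - 96)
  a⁴ + 2a³ - 19a² - 32a + 48 = ((1/8)a - 1/2)(8a³ + 48a² + 40a - 96) + (0)
Last nonzero remainder: 8a³ + 48a² + 40a - 96. Dividing through by 8 gives the monic gcd a³ + 6a² + 5a - 12.

a³ + 6a² + 5a - 12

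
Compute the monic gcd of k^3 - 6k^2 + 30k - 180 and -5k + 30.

Apply the Euclidean algorithm:
  k^3 - 6k^2 + 30k - 180 = (-(1/5)k^2 - 6)(-5k + 30) + (0)
Last nonzero remainder: -5k + 30. Dividing through by -5 gives the monic gcd k - 6.

k - 6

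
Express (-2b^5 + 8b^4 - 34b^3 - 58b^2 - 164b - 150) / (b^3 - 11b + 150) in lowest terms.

(-2b^3 - 4b^2 - 8b - 6)/(b + 6)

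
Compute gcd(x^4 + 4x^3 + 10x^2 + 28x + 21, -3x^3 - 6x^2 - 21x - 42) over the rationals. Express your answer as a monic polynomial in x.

x^2 + 7

By polynomial division,
  x^4 + 4x^3 + 10x^2 + 28x + 21 = (-(1/3)x - 2/3)(-3x^3 - 6x^2 - 21x - 42) + (-x^2 - 7)
  -3x^3 - 6x^2 - 21x - 42 = (3x + 6)(-x^2 - 7) + (0)
Last nonzero remainder: -x^2 - 7. Dividing through by -1 gives the monic gcd x^2 + 7.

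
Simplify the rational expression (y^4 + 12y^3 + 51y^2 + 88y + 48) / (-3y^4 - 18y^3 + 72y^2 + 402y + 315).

(-y^2 - 8y - 16)/(3y^2 + 6y - 105)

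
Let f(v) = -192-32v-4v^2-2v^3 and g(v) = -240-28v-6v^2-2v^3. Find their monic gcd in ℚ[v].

24-2v+v^2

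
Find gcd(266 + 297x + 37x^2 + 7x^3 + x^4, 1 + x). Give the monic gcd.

1 + x

By polynomial division,
  x^4 + 7x^3 + 37x^2 + 297x + 266 = (x^3 + 6x^2 + 31x + 266)(x + 1) + (0)
The last nonzero remainder x + 1 is already monic.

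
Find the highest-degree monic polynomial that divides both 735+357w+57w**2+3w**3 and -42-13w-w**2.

Apply the Euclidean algorithm:
  3w**3+57w**2+357w+735 = (-3w-18)(-w**2-13w-42) + (-3w-21)
  -w**2-13w-42 = ((1/3)w+2)(-3w-21) + (0)
Last nonzero remainder: -3w-21. Dividing through by -3 gives the monic gcd w+7.

7+w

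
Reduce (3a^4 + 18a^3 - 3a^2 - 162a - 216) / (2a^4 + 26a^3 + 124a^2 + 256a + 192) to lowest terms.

Euclidean algorithm in ℚ[a]:
  3a^4 + 18a^3 - 3a^2 - 162a - 216 = (3/2)(2a^4 + 26a^3 + 124a^2 + 256a + 192) + (-21a^3 - 189a^2 - 546a - 504)
  2a^4 + 26a^3 + 124a^2 + 256a + 192 = (-(2/21)a - 8/21)(-21a^3 - 189a^2 - 546a - 504) + (0)
Last nonzero remainder: -21a^3 - 189a^2 - 546a - 504. Dividing through by -21 gives the monic gcd a^3 + 9a^2 + 26a + 24.
Cancel a^3 + 9a^2 + 26a + 24 from numerator and denominator to get the reduced form.

(3a - 9)/(2a + 8)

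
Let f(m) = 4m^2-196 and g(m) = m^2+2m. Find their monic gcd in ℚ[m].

1

Apply the Euclidean algorithm:
  4m^2-196 = (4)(m^2+2m) + (-8m-196)
  m^2+2m = (-(1/8)m+45/16)(-8m-196) + (2205/4)
  -8m-196 = (-(32/2205)m-16/45)(2205/4) + (0)
The last nonzero remainder is the constant 2205/4, so the polynomials are coprime and gcd = 1.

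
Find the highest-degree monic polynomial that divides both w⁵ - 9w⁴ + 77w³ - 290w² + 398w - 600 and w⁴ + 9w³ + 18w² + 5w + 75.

Repeated division with remainder:
  w⁵ - 9w⁴ + 77w³ - 290w² + 398w - 600 = (w - 18)(w⁴ + 9w³ + 18w² + 5w + 75) + (221w³ + 29w² + 413w + 750)
  w⁴ + 9w³ + 18w² + 5w + 75 = ((1/221)w + 1960/48841)(221w³ + 29w² + 413w + 750) + ((731025/48841)w² - (731025/48841)w + 2193075/48841)
  221w³ + 29w² + 413w + 750 = ((10793861/731025)w + 488410/29241)((731025/48841)w² - (731025/48841)w + 2193075/48841) + (0)
Last nonzero remainder: (731025/48841)w² - (731025/48841)w + 2193075/48841. Dividing through by 731025/48841 gives the monic gcd w² - w + 3.

w² - w + 3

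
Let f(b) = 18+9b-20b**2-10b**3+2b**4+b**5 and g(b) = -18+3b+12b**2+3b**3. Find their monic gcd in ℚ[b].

Euclidean algorithm in ℚ[b]:
  b**5+2b**4-10b**3-20b**2+9b+18 = ((1/3)b**2-(2/3)b-1)(3b**3+12b**2+3b-18) + (0)
Last nonzero remainder: 3b**3+12b**2+3b-18. Dividing through by 3 gives the monic gcd b**3+4b**2+b-6.

-6+b+4b**2+b**3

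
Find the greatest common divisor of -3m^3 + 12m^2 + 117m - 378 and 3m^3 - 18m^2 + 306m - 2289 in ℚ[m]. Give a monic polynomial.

m - 7

Repeated division with remainder:
  -3m^3 + 12m^2 + 117m - 378 = (-1)(3m^3 - 18m^2 + 306m - 2289) + (-6m^2 + 423m - 2667)
  3m^3 - 18m^2 + 306m - 2289 = (-(1/2)m - 129/4)(-6m^2 + 423m - 2667) + ((50457/4)m - 353199/4)
  -6m^2 + 423m - 2667 = (-(8/16819)m + 508/16819)((50457/4)m - 353199/4) + (0)
Last nonzero remainder: (50457/4)m - 353199/4. Dividing through by 50457/4 gives the monic gcd m - 7.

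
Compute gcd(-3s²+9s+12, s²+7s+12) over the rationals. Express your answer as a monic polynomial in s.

Repeated division with remainder:
  -3s²+9s+12 = (-3)(s²+7s+12) + (30s+48)
  s²+7s+12 = ((1/30)s+9/50)(30s+48) + (84/25)
  30s+48 = ((125/14)s+100/7)(84/25) + (0)
The last nonzero remainder is the constant 84/25, so the polynomials are coprime and gcd = 1.

1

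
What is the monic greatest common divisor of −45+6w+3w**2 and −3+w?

−3+w

Repeated division with remainder:
  3w**2+6w−45 = (3w+15)(w−3) + (0)
The last nonzero remainder w−3 is already monic.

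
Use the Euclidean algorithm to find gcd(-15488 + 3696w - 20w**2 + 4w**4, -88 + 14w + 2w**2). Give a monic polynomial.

By polynomial division,
  4w**4 - 20w**2 + 3696w - 15488 = (2w**2 - 14w + 176)(2w**2 + 14w - 88) + (0)
Last nonzero remainder: 2w**2 + 14w - 88. Dividing through by 2 gives the monic gcd w**2 + 7w - 44.

-44 + 7w + w**2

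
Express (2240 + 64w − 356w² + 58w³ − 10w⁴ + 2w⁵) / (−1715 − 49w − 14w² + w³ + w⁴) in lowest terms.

(64 − 12w² + 2w³)/(−49 + w²)

Euclidean algorithm in ℚ[w]:
  2w⁵ − 10w⁴ + 58w³ − 356w² + 64w + 2240 = (2w − 12)(w⁴ + w³ − 14w² − 49w − 1715) + (98w³ − 426w² + 2906w − 18340)
  w⁴ + w³ − 14w² − 49w − 1715 = ((1/98)w + 131/2401)(98w³ − 426w² + 2906w − 18340) + (−(49005/2401)w² − (49005/2401)w − 245025/343)
  98w³ − 426w² + 2906w − 18340 = (−(235298/49005)w + 1258124/49005)(−(49005/2401)w² − (49005/2401)w − 245025/343) + (0)
Last nonzero remainder: −(49005/2401)w² − (49005/2401)w − 245025/343. Dividing through by −49005/2401 gives the monic gcd w² + w + 35.
Cancel w² + w + 35 from numerator and denominator to get the reduced form.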